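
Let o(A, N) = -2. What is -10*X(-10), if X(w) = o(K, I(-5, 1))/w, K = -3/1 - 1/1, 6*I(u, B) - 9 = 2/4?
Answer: -2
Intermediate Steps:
I(u, B) = 19/12 (I(u, B) = 3/2 + (2/4)/6 = 3/2 + (2*(¼))/6 = 3/2 + (⅙)*(½) = 3/2 + 1/12 = 19/12)
K = -4 (K = -3*1 - 1*1 = -3 - 1 = -4)
X(w) = -2/w
-10*X(-10) = -(-20)/(-10) = -(-20)*(-1)/10 = -10*⅕ = -2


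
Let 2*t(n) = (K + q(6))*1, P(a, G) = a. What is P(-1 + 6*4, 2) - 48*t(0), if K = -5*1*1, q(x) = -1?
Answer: 167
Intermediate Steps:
K = -5 (K = -5*1 = -5)
t(n) = -3 (t(n) = ((-5 - 1)*1)/2 = (-6*1)/2 = (½)*(-6) = -3)
P(-1 + 6*4, 2) - 48*t(0) = (-1 + 6*4) - 48*(-3) = (-1 + 24) + 144 = 23 + 144 = 167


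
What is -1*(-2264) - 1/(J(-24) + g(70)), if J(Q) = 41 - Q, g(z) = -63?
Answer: 4527/2 ≈ 2263.5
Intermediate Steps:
-1*(-2264) - 1/(J(-24) + g(70)) = -1*(-2264) - 1/((41 - 1*(-24)) - 63) = 2264 - 1/((41 + 24) - 63) = 2264 - 1/(65 - 63) = 2264 - 1/2 = 4527/2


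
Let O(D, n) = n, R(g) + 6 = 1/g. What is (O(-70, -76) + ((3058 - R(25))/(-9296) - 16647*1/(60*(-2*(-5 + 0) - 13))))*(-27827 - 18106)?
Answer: -172438346113/232400 ≈ -7.4199e+5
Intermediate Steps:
R(g) = -6 + 1/g
(O(-70, -76) + ((3058 - R(25))/(-9296) - 16647*1/(60*(-2*(-5 + 0) - 13))))*(-27827 - 18106) = (-76 + ((3058 - (-6 + 1/25))/(-9296) - 16647*1/(60*(-2*(-5 + 0) - 13))))*(-27827 - 18106) = (-76 + ((3058 - (-6 + 1/25))*(-1/9296) - 16647*1/(60*(-2*(-5) - 13))))*(-45933) = (-76 + ((3058 - 1*(-149/25))*(-1/9296) - 16647*1/(60*(10 - 13))))*(-45933) = (-76 + ((3058 + 149/25)*(-1/9296) - 16647/((-3*60))))*(-45933) = (-76 + ((76599/25)*(-1/9296) - 16647/(-180)))*(-45933) = (-76 + (-76599/232400 - 16647*(-1/180)))*(-45933) = (-76 + (-76599/232400 + 5549/60))*(-45933) = (-76 + 64249583/697200)*(-45933) = (11262383/697200)*(-45933) = -172438346113/232400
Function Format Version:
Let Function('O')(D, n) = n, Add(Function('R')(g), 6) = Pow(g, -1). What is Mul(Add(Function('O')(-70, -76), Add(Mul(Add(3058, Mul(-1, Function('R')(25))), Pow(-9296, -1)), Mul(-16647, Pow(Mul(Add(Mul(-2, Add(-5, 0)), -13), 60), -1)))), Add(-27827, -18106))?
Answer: Rational(-172438346113, 232400) ≈ -7.4199e+5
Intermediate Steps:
Function('R')(g) = Add(-6, Pow(g, -1))
Mul(Add(Function('O')(-70, -76), Add(Mul(Add(3058, Mul(-1, Function('R')(25))), Pow(-9296, -1)), Mul(-16647, Pow(Mul(Add(Mul(-2, Add(-5, 0)), -13), 60), -1)))), Add(-27827, -18106)) = Mul(Add(-76, Add(Mul(Add(3058, Mul(-1, Add(-6, Pow(25, -1)))), Pow(-9296, -1)), Mul(-16647, Pow(Mul(Add(Mul(-2, Add(-5, 0)), -13), 60), -1)))), Add(-27827, -18106)) = Mul(Add(-76, Add(Mul(Add(3058, Mul(-1, Add(-6, Rational(1, 25)))), Rational(-1, 9296)), Mul(-16647, Pow(Mul(Add(Mul(-2, -5), -13), 60), -1)))), -45933) = Mul(Add(-76, Add(Mul(Add(3058, Mul(-1, Rational(-149, 25))), Rational(-1, 9296)), Mul(-16647, Pow(Mul(Add(10, -13), 60), -1)))), -45933) = Mul(Add(-76, Add(Mul(Add(3058, Rational(149, 25)), Rational(-1, 9296)), Mul(-16647, Pow(Mul(-3, 60), -1)))), -45933) = Mul(Add(-76, Add(Mul(Rational(76599, 25), Rational(-1, 9296)), Mul(-16647, Pow(-180, -1)))), -45933) = Mul(Add(-76, Add(Rational(-76599, 232400), Mul(-16647, Rational(-1, 180)))), -45933) = Mul(Add(-76, Add(Rational(-76599, 232400), Rational(5549, 60))), -45933) = Mul(Add(-76, Rational(64249583, 697200)), -45933) = Mul(Rational(11262383, 697200), -45933) = Rational(-172438346113, 232400)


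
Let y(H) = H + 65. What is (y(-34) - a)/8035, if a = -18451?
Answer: 18482/8035 ≈ 2.3002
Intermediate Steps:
y(H) = 65 + H
(y(-34) - a)/8035 = ((65 - 34) - 1*(-18451))/8035 = (31 + 18451)*(1/8035) = 18482*(1/8035) = 18482/8035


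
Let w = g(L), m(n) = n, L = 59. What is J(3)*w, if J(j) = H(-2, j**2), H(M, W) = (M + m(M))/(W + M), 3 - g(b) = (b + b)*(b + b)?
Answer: 55684/7 ≈ 7954.9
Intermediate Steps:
g(b) = 3 - 4*b**2 (g(b) = 3 - (b + b)*(b + b) = 3 - 2*b*2*b = 3 - 4*b**2)
H(M, W) = 2*M/(M + W) (H(M, W) = (M + M)/(W + M) = (2*M)/(M + W) = 2*M/(M + W))
J(j) = -4/(-2 + j**2) (J(j) = 2*(-2)/(-2 + j**2) = -4/(-2 + j**2))
w = -13921 (w = 3 - 4*59**2 = 3 - 4*3481 = 3 - 13924 = -13921)
J(3)*w = -4/(-2 + 3**2)*(-13921) = -4/(-2 + 9)*(-13921) = -4/7*(-13921) = 55684/7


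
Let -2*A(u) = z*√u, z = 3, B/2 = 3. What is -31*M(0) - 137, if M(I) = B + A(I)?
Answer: -323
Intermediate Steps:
B = 6 (B = 2*3 = 6)
A(u) = -3*√u/2
M(I) = 6 - 3*√I/2
-31*M(0) - 137 = -31*(6 - 3*√0/2) - 137 = -31*(6 - 3/2*0) - 137 = -31*(6 + 0) - 137 = -31*6 - 137 = -186 - 137 = -323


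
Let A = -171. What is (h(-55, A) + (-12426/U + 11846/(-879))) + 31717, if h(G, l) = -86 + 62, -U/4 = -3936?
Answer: 73066873415/2306496 ≈ 31679.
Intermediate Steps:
U = 15744 (U = -4*(-3936) = 15744)
h(G, l) = -24
(h(-55, A) + (-12426/U + 11846/(-879))) + 31717 = (-24 + (-12426/15744 + 11846/(-879))) + 31717 = (-24 + (-12426*1/15744 + 11846*(-1/879))) + 31717 = (-24 + (-2071/2624 - 11846/879)) + 31717 = (-24 - 32904313/2306496) + 31717 = -88260217/2306496 + 31717 = 73066873415/2306496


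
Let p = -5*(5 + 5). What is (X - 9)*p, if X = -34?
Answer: 2150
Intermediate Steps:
p = -50 (p = -5*10 = -50)
(X - 9)*p = (-34 - 9)*(-50) = -43*(-50) = 2150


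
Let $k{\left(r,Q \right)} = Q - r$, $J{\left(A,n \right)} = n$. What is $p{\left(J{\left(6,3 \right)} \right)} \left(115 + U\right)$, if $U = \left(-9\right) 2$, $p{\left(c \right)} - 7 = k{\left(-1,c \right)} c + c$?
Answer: $2134$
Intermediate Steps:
$p{\left(c \right)} = 7 + c + c \left(1 + c\right)$ ($p{\left(c \right)} = 7 + \left(\left(c - -1\right) c + c\right) = 7 + \left(\left(c + 1\right) c + c\right) = 7 + \left(\left(1 + c\right) c + c\right) = 7 + \left(c \left(1 + c\right) + c\right) = 7 + \left(c + c \left(1 + c\right)\right) = 7 + c + c \left(1 + c\right)$)
$U = -18$
$p{\left(J{\left(6,3 \right)} \right)} \left(115 + U\right) = \left(7 + 3 + 3 \left(1 + 3\right)\right) \left(115 - 18\right) = \left(7 + 3 + 3 \cdot 4\right) 97 = \left(7 + 3 + 12\right) 97 = 22 \cdot 97 = 2134$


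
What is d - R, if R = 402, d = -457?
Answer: -859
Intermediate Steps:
d - R = -457 - 1*402 = -457 - 402 = -859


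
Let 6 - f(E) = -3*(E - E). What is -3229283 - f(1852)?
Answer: -3229289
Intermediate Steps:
f(E) = 6 (f(E) = 6 - (-3)*(E - E) = 6 - (-3)*0 = 6 - 1*0 = 6 + 0 = 6)
-3229283 - f(1852) = -3229283 - 1*6 = -3229283 - 6 = -3229289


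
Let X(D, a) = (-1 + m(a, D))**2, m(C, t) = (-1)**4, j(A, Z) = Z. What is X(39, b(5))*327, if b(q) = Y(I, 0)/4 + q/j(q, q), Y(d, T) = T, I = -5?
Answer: 0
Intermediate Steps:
m(C, t) = 1
b(q) = 1 (b(q) = 0/4 + q/q = 0*(1/4) + 1 = 0 + 1 = 1)
X(D, a) = 0 (X(D, a) = (-1 + 1)**2 = 0**2 = 0)
X(39, b(5))*327 = 0*327 = 0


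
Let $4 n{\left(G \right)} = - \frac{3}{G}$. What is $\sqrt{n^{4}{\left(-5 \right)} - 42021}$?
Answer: $\frac{3 i \sqrt{747039991}}{400} \approx 204.99 i$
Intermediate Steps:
$n{\left(G \right)} = - \frac{3}{4 G}$ ($n{\left(G \right)} = \frac{\left(-3\right) \frac{1}{G}}{4} = - \frac{3}{4 G}$)
$\sqrt{n^{4}{\left(-5 \right)} - 42021} = \sqrt{\left(- \frac{3}{4 \left(-5\right)}\right)^{4} - 42021} = \sqrt{\left(\left(- \frac{3}{4}\right) \left(- \frac{1}{5}\right)\right)^{4} - 42021} = \sqrt{\left(\frac{3}{20}\right)^{4} - 42021} = \sqrt{\frac{81}{160000} - 42021} = \sqrt{- \frac{6723359919}{160000}} = \frac{3 i \sqrt{747039991}}{400}$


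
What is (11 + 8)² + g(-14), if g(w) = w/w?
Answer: 362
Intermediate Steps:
g(w) = 1
(11 + 8)² + g(-14) = (11 + 8)² + 1 = 19² + 1 = 361 + 1 = 362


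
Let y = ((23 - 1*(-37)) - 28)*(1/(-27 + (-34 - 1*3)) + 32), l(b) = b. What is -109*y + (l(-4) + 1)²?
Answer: -223105/2 ≈ -1.1155e+5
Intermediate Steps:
y = 2047/2 (y = ((23 + 37) - 28)*(1/(-27 + (-34 - 3)) + 32) = (60 - 28)*(1/(-27 - 37) + 32) = 32*(1/(-64) + 32) = 32*(-1/64 + 32) = 32*(2047/64) = 2047/2 ≈ 1023.5)
-109*y + (l(-4) + 1)² = -109*2047/2 + (-4 + 1)² = -223123/2 + (-3)² = -223123/2 + 9 = -223105/2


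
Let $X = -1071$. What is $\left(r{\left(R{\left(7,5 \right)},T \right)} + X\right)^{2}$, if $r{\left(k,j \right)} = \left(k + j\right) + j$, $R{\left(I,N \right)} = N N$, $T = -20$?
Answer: $1179396$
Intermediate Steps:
$R{\left(I,N \right)} = N^{2}$
$r{\left(k,j \right)} = k + 2 j$ ($r{\left(k,j \right)} = \left(j + k\right) + j = k + 2 j$)
$\left(r{\left(R{\left(7,5 \right)},T \right)} + X\right)^{2} = \left(\left(5^{2} + 2 \left(-20\right)\right) - 1071\right)^{2} = \left(\left(25 - 40\right) - 1071\right)^{2} = \left(-15 - 1071\right)^{2} = \left(-1086\right)^{2} = 1179396$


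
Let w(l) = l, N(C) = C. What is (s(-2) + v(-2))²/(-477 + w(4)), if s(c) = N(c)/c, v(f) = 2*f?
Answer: -9/473 ≈ -0.019027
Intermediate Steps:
s(c) = 1 (s(c) = c/c = 1)
(s(-2) + v(-2))²/(-477 + w(4)) = (1 + 2*(-2))²/(-477 + 4) = (1 - 4)²/(-473) = (-3)²*(-1/473) = 9*(-1/473) = -9/473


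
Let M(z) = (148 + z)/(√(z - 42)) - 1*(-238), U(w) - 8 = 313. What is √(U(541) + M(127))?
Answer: √(161551 + 935*√85)/17 ≈ 24.266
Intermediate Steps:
U(w) = 321 (U(w) = 8 + 313 = 321)
M(z) = 238 + (148 + z)/√(-42 + z) (M(z) = (148 + z)/(√(-42 + z)) + 238 = (148 + z)/√(-42 + z) + 238 = 238 + (148 + z)/√(-42 + z))
√(U(541) + M(127)) = √(321 + (148 + 127 + 238*√(-42 + 127))/√(-42 + 127)) = √(321 + (148 + 127 + 238*√85)/√85) = √(321 + (√85/85)*(275 + 238*√85)) = √(321 + √85*(275 + 238*√85)/85)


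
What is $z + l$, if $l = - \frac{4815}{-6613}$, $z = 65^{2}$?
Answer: $\frac{27944740}{6613} \approx 4225.7$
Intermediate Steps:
$z = 4225$
$l = \frac{4815}{6613}$ ($l = \left(-4815\right) \left(- \frac{1}{6613}\right) = \frac{4815}{6613} \approx 0.72811$)
$z + l = 4225 + \frac{4815}{6613} = \frac{27944740}{6613}$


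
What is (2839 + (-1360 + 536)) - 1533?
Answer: 482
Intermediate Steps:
(2839 + (-1360 + 536)) - 1533 = (2839 - 824) - 1533 = 2015 - 1533 = 482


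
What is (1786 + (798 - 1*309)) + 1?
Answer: 2276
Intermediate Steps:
(1786 + (798 - 1*309)) + 1 = (1786 + (798 - 309)) + 1 = (1786 + 489) + 1 = 2275 + 1 = 2276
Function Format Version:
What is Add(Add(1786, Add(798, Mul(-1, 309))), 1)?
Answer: 2276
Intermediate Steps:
Add(Add(1786, Add(798, Mul(-1, 309))), 1) = Add(Add(1786, Add(798, -309)), 1) = Add(Add(1786, 489), 1) = Add(2275, 1) = 2276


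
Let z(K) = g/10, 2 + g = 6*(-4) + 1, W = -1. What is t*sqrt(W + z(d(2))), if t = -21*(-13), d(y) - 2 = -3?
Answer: 273*I*sqrt(14)/2 ≈ 510.74*I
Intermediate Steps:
g = -25 (g = -2 + (6*(-4) + 1) = -2 + (-24 + 1) = -2 - 23 = -25)
d(y) = -1 (d(y) = 2 - 3 = -1)
t = 273
z(K) = -5/2 (z(K) = -25/10 = -25*1/10 = -5/2)
t*sqrt(W + z(d(2))) = 273*sqrt(-1 - 5/2) = 273*sqrt(-7/2) = 273*(I*sqrt(14)/2) = 273*I*sqrt(14)/2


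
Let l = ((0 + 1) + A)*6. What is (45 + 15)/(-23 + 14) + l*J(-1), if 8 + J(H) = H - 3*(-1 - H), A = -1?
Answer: -20/3 ≈ -6.6667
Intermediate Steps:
l = 0 (l = ((0 + 1) - 1)*6 = (1 - 1)*6 = 0*6 = 0)
J(H) = -5 + 4*H (J(H) = -8 + (H - 3*(-1 - H)) = -8 + (H + (3 + 3*H)) = -8 + (3 + 4*H) = -5 + 4*H)
(45 + 15)/(-23 + 14) + l*J(-1) = (45 + 15)/(-23 + 14) + 0*(-5 + 4*(-1)) = 60/(-9) + 0*(-5 - 4) = 60*(-⅑) + 0*(-9) = -20/3 + 0 = -20/3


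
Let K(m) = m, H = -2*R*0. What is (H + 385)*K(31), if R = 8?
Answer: 11935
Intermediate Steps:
H = 0 (H = -2*8*0 = -16*0 = 0)
(H + 385)*K(31) = (0 + 385)*31 = 385*31 = 11935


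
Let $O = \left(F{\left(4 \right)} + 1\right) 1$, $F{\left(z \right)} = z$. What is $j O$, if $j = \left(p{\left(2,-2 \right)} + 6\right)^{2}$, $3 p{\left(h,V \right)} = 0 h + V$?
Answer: $\frac{1280}{9} \approx 142.22$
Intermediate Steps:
$p{\left(h,V \right)} = \frac{V}{3}$ ($p{\left(h,V \right)} = \frac{0 h + V}{3} = \frac{0 + V}{3} = \frac{V}{3}$)
$j = \frac{256}{9}$ ($j = \left(\frac{1}{3} \left(-2\right) + 6\right)^{2} = \left(- \frac{2}{3} + 6\right)^{2} = \left(\frac{16}{3}\right)^{2} = \frac{256}{9} \approx 28.444$)
$O = 5$ ($O = \left(4 + 1\right) 1 = 5 \cdot 1 = 5$)
$j O = \frac{256}{9} \cdot 5 = \frac{1280}{9}$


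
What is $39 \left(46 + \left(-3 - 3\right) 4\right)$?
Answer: $858$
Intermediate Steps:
$39 \left(46 + \left(-3 - 3\right) 4\right) = 39 \left(46 - 24\right) = 39 \cdot 22 = 858$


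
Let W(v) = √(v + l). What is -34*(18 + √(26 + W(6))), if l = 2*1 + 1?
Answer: -612 - 34*√29 ≈ -795.10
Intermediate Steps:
l = 3 (l = 2 + 1 = 3)
W(v) = √(3 + v) (W(v) = √(v + 3) = √(3 + v))
-34*(18 + √(26 + W(6))) = -34*(18 + √(26 + √(3 + 6))) = -34*(18 + √(26 + √9)) = -34*(18 + √(26 + 3)) = -34*(18 + √29) = -612 - 34*√29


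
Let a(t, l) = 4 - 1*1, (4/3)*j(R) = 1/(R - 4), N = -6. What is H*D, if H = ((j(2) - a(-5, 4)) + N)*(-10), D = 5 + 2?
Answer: 2625/4 ≈ 656.25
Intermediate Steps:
j(R) = 3/(4*(-4 + R)) (j(R) = 3/(4*(R - 4)) = 3/(4*(-4 + R)))
a(t, l) = 3 (a(t, l) = 4 - 1 = 3)
D = 7
H = 375/4 (H = ((3/(4*(-4 + 2)) - 1*3) - 6)*(-10) = (((¾)/(-2) - 3) - 6)*(-10) = (((¾)*(-½) - 3) - 6)*(-10) = ((-3/8 - 3) - 6)*(-10) = (-27/8 - 6)*(-10) = -75/8*(-10) = 375/4 ≈ 93.750)
H*D = (375/4)*7 = 2625/4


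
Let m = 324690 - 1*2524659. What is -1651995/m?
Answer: 183555/244441 ≈ 0.75092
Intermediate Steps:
m = -2199969 (m = 324690 - 2524659 = -2199969)
-1651995/m = -1651995/(-2199969) = -1651995*(-1/2199969) = 183555/244441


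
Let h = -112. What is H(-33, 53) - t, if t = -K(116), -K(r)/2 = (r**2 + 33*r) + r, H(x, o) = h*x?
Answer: -31104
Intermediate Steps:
H(x, o) = -112*x
K(r) = -68*r - 2*r**2 (K(r) = -2*((r**2 + 33*r) + r) = -2*(r**2 + 34*r) = -68*r - 2*r**2)
t = 34800 (t = -(-2)*116*(34 + 116) = -(-2)*116*150 = -1*(-34800) = 34800)
H(-33, 53) - t = -112*(-33) - 1*34800 = 3696 - 34800 = -31104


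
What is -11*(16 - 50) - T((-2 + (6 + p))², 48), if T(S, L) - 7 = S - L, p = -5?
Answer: 414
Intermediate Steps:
T(S, L) = 7 + S - L (T(S, L) = 7 + (S - L) = 7 + S - L)
-11*(16 - 50) - T((-2 + (6 + p))², 48) = -11*(16 - 50) - (7 + (-2 + (6 - 5))² - 1*48) = -11*(-34) - (7 + (-2 + 1)² - 48) = 374 - (7 + (-1)² - 48) = 374 - (7 + 1 - 48) = 374 - 1*(-40) = 374 + 40 = 414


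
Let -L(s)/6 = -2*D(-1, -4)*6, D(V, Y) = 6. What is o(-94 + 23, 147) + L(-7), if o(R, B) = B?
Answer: 579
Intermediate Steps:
L(s) = 432 (L(s) = -6*(-2*6)*6 = -(-72)*6 = -6*(-72) = 432)
o(-94 + 23, 147) + L(-7) = 147 + 432 = 579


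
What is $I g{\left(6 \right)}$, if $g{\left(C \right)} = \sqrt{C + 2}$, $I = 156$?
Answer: $312 \sqrt{2} \approx 441.23$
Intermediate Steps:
$g{\left(C \right)} = \sqrt{2 + C}$
$I g{\left(6 \right)} = 156 \sqrt{2 + 6} = 156 \sqrt{8} = 156 \cdot 2 \sqrt{2} = 312 \sqrt{2}$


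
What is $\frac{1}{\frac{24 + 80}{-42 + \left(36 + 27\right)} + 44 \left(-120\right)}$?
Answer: $- \frac{21}{110776} \approx -0.00018957$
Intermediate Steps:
$\frac{1}{\frac{24 + 80}{-42 + \left(36 + 27\right)} + 44 \left(-120\right)} = \frac{1}{\frac{104}{-42 + 63} - 5280} = \frac{1}{\frac{104}{21} - 5280} = \frac{1}{- \frac{110776}{21}} = - \frac{21}{110776}$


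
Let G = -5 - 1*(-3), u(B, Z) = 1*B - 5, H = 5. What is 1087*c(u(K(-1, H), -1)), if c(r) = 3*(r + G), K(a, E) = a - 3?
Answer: -35871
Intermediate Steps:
K(a, E) = -3 + a
u(B, Z) = -5 + B (u(B, Z) = B - 5 = -5 + B)
G = -2 (G = -5 + 3 = -2)
c(r) = -6 + 3*r (c(r) = 3*(r - 2) = 3*(-2 + r) = -6 + 3*r)
1087*c(u(K(-1, H), -1)) = 1087*(-6 + 3*(-5 + (-3 - 1))) = 1087*(-6 + 3*(-5 - 4)) = 1087*(-6 + 3*(-9)) = 1087*(-6 - 27) = 1087*(-33) = -35871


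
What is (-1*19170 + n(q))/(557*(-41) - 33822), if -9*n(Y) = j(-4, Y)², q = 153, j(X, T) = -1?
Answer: 172531/509931 ≈ 0.33834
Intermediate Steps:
n(Y) = -⅑ (n(Y) = -⅑*(-1)² = -⅑*1 = -⅑)
(-1*19170 + n(q))/(557*(-41) - 33822) = (-1*19170 - ⅑)/(557*(-41) - 33822) = (-19170 - ⅑)/(-22837 - 33822) = -172531/9/(-56659) = -172531/9*(-1/56659) = 172531/509931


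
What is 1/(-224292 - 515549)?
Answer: -1/739841 ≈ -1.3516e-6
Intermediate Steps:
1/(-224292 - 515549) = 1/(-739841) = -1/739841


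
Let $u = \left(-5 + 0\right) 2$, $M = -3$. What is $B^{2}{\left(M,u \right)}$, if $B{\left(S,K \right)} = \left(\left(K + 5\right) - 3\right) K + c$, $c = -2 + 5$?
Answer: $6889$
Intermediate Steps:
$c = 3$
$u = -10$ ($u = \left(-5\right) 2 = -10$)
$B{\left(S,K \right)} = 3 + K \left(2 + K\right)$ ($B{\left(S,K \right)} = \left(\left(K + 5\right) - 3\right) K + 3 = \left(\left(5 + K\right) - 3\right) K + 3 = \left(2 + K\right) K + 3 = K \left(2 + K\right) + 3 = 3 + K \left(2 + K\right)$)
$B^{2}{\left(M,u \right)} = \left(3 + \left(-10\right)^{2} + 2 \left(-10\right)\right)^{2} = \left(3 + 100 - 20\right)^{2} = 83^{2} = 6889$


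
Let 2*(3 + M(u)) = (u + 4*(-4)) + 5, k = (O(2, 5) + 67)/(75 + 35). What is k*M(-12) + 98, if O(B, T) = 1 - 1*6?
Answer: 9881/110 ≈ 89.827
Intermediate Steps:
O(B, T) = -5 (O(B, T) = 1 - 6 = -5)
k = 31/55 (k = (-5 + 67)/(75 + 35) = 62/110 = 62*(1/110) = 31/55 ≈ 0.56364)
M(u) = -17/2 + u/2 (M(u) = -3 + ((u + 4*(-4)) + 5)/2 = -3 + ((u - 16) + 5)/2 = -3 + ((-16 + u) + 5)/2 = -3 + (-11 + u)/2 = -3 + (-11/2 + u/2) = -17/2 + u/2)
k*M(-12) + 98 = 31*(-17/2 + (½)*(-12))/55 + 98 = 31*(-17/2 - 6)/55 + 98 = (31/55)*(-29/2) + 98 = -899/110 + 98 = 9881/110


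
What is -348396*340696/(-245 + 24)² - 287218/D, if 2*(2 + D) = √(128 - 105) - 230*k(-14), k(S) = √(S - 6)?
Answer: 4*(-111683116447 + 29674280904*√23 - 13650169215840*I*√5)/(48841*(4 - √23 + 460*I*√5)) ≈ -2.4303e+6 - 558.47*I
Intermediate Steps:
k(S) = √(-6 + S)
D = -2 + √23/2 - 230*I*√5 (D = -2 + (√(128 - 105) - 230*√(-6 - 14))/2 = -2 + (√23 - 460*I*√5)/2 = -2 + (√23/2 - 230*I*√5) = -2 + √23/2 - 230*I*√5 ≈ 0.39792 - 514.3*I)
-348396*340696/(-245 + 24)² - 287218/D = -348396*340696/(-245 + 24)² - 287218/(-2 + √23/2 - 230*I*√5) = -348396/((-221)²*(1/340696)) - 287218/(-2 + √23/2 - 230*I*√5) = -348396/(48841*(1/340696)) - 287218/(-2 + √23/2 - 230*I*√5) = -348396/48841/340696 - 287218/(-2 + √23/2 - 230*I*√5) = -348396*340696/48841 - 287218/(-2 + √23/2 - 230*I*√5) = -118697123616/48841 - 287218/(-2 + √23/2 - 230*I*√5)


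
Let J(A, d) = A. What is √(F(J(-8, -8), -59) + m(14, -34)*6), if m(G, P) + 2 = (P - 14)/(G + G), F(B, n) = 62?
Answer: √1946/7 ≈ 6.3019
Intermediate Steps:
m(G, P) = -2 + (-14 + P)/(2*G) (m(G, P) = -2 + (P - 14)/(G + G) = -2 + (-14 + P)/((2*G)) = -2 + (-14 + P)*(1/(2*G)) = -2 + (-14 + P)/(2*G))
√(F(J(-8, -8), -59) + m(14, -34)*6) = √(62 + ((½)*(-14 - 34 - 4*14)/14)*6) = √(62 + ((½)*(1/14)*(-14 - 34 - 56))*6) = √(62 + ((½)*(1/14)*(-104))*6) = √(62 - 26/7*6) = √(62 - 156/7) = √(278/7) = √1946/7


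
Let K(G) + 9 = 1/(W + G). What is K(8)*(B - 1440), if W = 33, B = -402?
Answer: 677856/41 ≈ 16533.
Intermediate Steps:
K(G) = -9 + 1/(33 + G)
K(8)*(B - 1440) = ((-296 - 9*8)/(33 + 8))*(-402 - 1440) = ((-296 - 72)/41)*(-1842) = ((1/41)*(-368))*(-1842) = -368/41*(-1842) = 677856/41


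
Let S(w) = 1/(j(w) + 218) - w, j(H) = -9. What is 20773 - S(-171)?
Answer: 4305817/209 ≈ 20602.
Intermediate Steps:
S(w) = 1/209 - w (S(w) = 1/(-9 + 218) - w = 1/209 - w)
20773 - S(-171) = 20773 - (1/209 - 1*(-171)) = 20773 - (1/209 + 171) = 20773 - 1*35740/209 = 20773 - 35740/209 = 4305817/209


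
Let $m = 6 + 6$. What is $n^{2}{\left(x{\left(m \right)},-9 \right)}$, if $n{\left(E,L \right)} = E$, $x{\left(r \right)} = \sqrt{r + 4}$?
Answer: $16$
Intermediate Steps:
$m = 12$
$x{\left(r \right)} = \sqrt{4 + r}$
$n^{2}{\left(x{\left(m \right)},-9 \right)} = \left(\sqrt{4 + 12}\right)^{2} = \left(\sqrt{16}\right)^{2} = 4^{2} = 16$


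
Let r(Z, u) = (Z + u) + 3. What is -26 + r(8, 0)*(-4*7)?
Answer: -334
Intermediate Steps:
r(Z, u) = 3 + Z + u
-26 + r(8, 0)*(-4*7) = -26 + (3 + 8 + 0)*(-4*7) = -26 + 11*(-28) = -26 - 308 = -334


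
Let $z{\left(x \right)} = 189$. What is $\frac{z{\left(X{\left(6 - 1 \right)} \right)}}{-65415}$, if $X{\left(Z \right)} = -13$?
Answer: $- \frac{9}{3115} \approx -0.0028892$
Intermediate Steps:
$\frac{z{\left(X{\left(6 - 1 \right)} \right)}}{-65415} = \frac{189}{-65415} = 189 \left(- \frac{1}{65415}\right) = - \frac{9}{3115}$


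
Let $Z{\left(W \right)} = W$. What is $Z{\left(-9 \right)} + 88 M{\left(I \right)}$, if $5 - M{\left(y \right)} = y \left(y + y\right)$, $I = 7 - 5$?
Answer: $-273$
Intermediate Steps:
$I = 2$
$M{\left(y \right)} = 5 - 2 y^{2}$ ($M{\left(y \right)} = 5 - y \left(y + y\right) = 5 - y 2 y = 5 - 2 y^{2}$)
$Z{\left(-9 \right)} + 88 M{\left(I \right)} = -9 + 88 \left(5 - 2 \cdot 2^{2}\right) = -9 + 88 \left(5 - 8\right) = -9 + 88 \left(-3\right) = -9 - 264 = -273$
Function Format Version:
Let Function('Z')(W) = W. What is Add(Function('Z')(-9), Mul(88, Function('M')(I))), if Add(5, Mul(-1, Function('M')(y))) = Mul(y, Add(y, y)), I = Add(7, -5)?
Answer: -273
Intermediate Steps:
I = 2
Function('M')(y) = Add(5, Mul(-2, Pow(y, 2))) (Function('M')(y) = Add(5, Mul(-1, Mul(y, Add(y, y)))) = Add(5, Mul(-1, Mul(y, Mul(2, y)))) = Add(5, Mul(-1, Mul(2, Pow(y, 2)))) = Add(5, Mul(-2, Pow(y, 2))))
Add(Function('Z')(-9), Mul(88, Function('M')(I))) = Add(-9, Mul(88, Add(5, Mul(-2, Pow(2, 2))))) = Add(-9, Mul(88, Add(5, Mul(-2, 4)))) = Add(-9, Mul(88, Add(5, -8))) = Add(-9, Mul(88, -3)) = Add(-9, -264) = -273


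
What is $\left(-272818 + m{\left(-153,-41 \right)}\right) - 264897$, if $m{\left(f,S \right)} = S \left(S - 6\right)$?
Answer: $-535788$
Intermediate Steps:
$m{\left(f,S \right)} = S \left(-6 + S\right)$
$\left(-272818 + m{\left(-153,-41 \right)}\right) - 264897 = \left(-272818 - 41 \left(-6 - 41\right)\right) - 264897 = \left(-272818 - -1927\right) - 264897 = \left(-272818 + 1927\right) - 264897 = -270891 - 264897 = -535788$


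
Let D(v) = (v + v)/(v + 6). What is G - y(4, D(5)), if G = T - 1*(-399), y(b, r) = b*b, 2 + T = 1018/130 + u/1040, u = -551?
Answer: 403833/1040 ≈ 388.30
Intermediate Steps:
T = 5513/1040 (T = -2 + (1018/130 - 551/1040) = -2 + (1018*(1/130) - 551*1/1040) = -2 + (509/65 - 551/1040) = -2 + 7593/1040 = 5513/1040 ≈ 5.3010)
D(v) = 2*v/(6 + v) (D(v) = (2*v)/(6 + v) = 2*v/(6 + v))
y(b, r) = b²
G = 420473/1040 (G = 5513/1040 - 1*(-399) = 5513/1040 + 399 = 420473/1040 ≈ 404.30)
G - y(4, D(5)) = 420473/1040 - 1*4² = 420473/1040 - 1*16 = 420473/1040 - 16 = 403833/1040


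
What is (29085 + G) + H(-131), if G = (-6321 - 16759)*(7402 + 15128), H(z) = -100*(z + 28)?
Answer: -519953015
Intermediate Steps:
H(z) = -2800 - 100*z (H(z) = -100*(28 + z) = -2800 - 100*z)
G = -519992400 (G = -23080*22530 = -519992400)
(29085 + G) + H(-131) = (29085 - 519992400) + (-2800 - 100*(-131)) = -519963315 + (-2800 + 13100) = -519963315 + 10300 = -519953015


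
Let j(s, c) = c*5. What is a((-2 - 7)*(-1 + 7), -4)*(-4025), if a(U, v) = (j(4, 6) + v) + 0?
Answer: -104650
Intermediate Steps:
j(s, c) = 5*c
a(U, v) = 30 + v (a(U, v) = (5*6 + v) + 0 = (30 + v) + 0 = 30 + v)
a((-2 - 7)*(-1 + 7), -4)*(-4025) = (30 - 4)*(-4025) = 26*(-4025) = -104650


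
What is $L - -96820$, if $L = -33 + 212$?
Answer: $96999$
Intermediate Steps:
$L = 179$
$L - -96820 = 179 - -96820 = 179 + 96820 = 96999$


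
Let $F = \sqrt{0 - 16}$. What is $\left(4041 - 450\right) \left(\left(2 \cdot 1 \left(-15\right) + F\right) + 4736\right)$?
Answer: $16899246 + 14364 i \approx 1.6899 \cdot 10^{7} + 14364.0 i$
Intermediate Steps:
$F = 4 i$ ($F = \sqrt{-16} = 4 i \approx 4.0 i$)
$\left(4041 - 450\right) \left(\left(2 \cdot 1 \left(-15\right) + F\right) + 4736\right) = \left(4041 - 450\right) \left(\left(2 \cdot 1 \left(-15\right) + 4 i\right) + 4736\right) = 3591 \left(\left(2 \left(-15\right) + 4 i\right) + 4736\right) = 3591 \left(\left(-30 + 4 i\right) + 4736\right) = 3591 \left(4706 + 4 i\right) = 16899246 + 14364 i$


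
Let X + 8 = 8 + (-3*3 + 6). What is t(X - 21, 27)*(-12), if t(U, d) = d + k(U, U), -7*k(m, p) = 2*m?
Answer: -2844/7 ≈ -406.29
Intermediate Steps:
X = -3 (X = -8 + (8 + (-3*3 + 6)) = -8 + (8 + (-9 + 6)) = -8 + (8 - 3) = -8 + 5 = -3)
k(m, p) = -2*m/7
t(U, d) = d - 2*U/7
t(X - 21, 27)*(-12) = (27 - 2*(-3 - 21)/7)*(-12) = (27 - 2/7*(-24))*(-12) = (27 + 48/7)*(-12) = (237/7)*(-12) = -2844/7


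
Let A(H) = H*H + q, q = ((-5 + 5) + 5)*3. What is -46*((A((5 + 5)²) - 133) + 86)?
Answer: -458528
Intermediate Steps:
q = 15 (q = (0 + 5)*3 = 5*3 = 15)
A(H) = 15 + H² (A(H) = H*H + 15 = H² + 15 = 15 + H²)
-46*((A((5 + 5)²) - 133) + 86) = -46*(((15 + ((5 + 5)²)²) - 133) + 86) = -46*(((15 + (10²)²) - 133) + 86) = -46*(((15 + 100²) - 133) + 86) = -46*(((15 + 10000) - 133) + 86) = -46*((10015 - 133) + 86) = -46*(9882 + 86) = -46*9968 = -458528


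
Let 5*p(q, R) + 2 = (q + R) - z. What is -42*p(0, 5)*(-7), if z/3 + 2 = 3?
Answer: 0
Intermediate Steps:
z = 3 (z = -6 + 3*3 = -6 + 9 = 3)
p(q, R) = -1 + R/5 + q/5 (p(q, R) = -⅖ + ((q + R) - 1*3)/5 = -⅖ + ((R + q) - 3)/5 = -⅖ + (-3 + R + q)/5 = -⅖ + (-⅗ + R/5 + q/5) = -1 + R/5 + q/5)
-42*p(0, 5)*(-7) = -42*(-1 + (⅕)*5 + (⅕)*0)*(-7) = -42*(-1 + 1 + 0)*(-7) = -42*0*(-7) = 0*(-7) = 0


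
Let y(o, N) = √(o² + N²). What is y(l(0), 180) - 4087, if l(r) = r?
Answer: -3907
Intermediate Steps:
y(o, N) = √(N² + o²)
y(l(0), 180) - 4087 = √(180² + 0²) - 4087 = √(32400 + 0) - 4087 = √32400 - 4087 = 180 - 4087 = -3907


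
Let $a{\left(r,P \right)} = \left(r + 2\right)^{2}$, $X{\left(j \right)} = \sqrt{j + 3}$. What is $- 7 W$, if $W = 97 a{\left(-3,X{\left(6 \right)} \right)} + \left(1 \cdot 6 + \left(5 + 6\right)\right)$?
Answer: $-798$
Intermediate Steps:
$X{\left(j \right)} = \sqrt{3 + j}$
$a{\left(r,P \right)} = \left(2 + r\right)^{2}$
$W = 114$ ($W = 97 \left(2 - 3\right)^{2} + \left(1 \cdot 6 + \left(5 + 6\right)\right) = 97 \left(-1\right)^{2} + \left(6 + 11\right) = 97 \cdot 1 + 17 = 97 + 17 = 114$)
$- 7 W = \left(-7\right) 114 = -798$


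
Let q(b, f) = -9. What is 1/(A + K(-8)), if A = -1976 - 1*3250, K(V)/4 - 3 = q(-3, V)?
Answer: -1/5250 ≈ -0.00019048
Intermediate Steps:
K(V) = -24 (K(V) = 12 + 4*(-9) = 12 - 36 = -24)
A = -5226 (A = -1976 - 3250 = -5226)
1/(A + K(-8)) = 1/(-5226 - 24) = 1/(-5250) = -1/5250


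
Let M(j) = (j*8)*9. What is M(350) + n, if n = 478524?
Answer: 503724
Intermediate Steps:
M(j) = 72*j (M(j) = (8*j)*9 = 72*j)
M(350) + n = 72*350 + 478524 = 25200 + 478524 = 503724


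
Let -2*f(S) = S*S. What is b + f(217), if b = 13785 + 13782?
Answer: 8045/2 ≈ 4022.5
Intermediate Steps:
b = 27567
f(S) = -S²/2 (f(S) = -S*S/2 = -S²/2)
b + f(217) = 27567 - ½*217² = 27567 - ½*47089 = 27567 - 47089/2 = 8045/2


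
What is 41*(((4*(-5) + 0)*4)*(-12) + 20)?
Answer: 40180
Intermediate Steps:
41*(((4*(-5) + 0)*4)*(-12) + 20) = 41*(((-20 + 0)*4)*(-12) + 20) = 41*(-20*4*(-12) + 20) = 41*(-80*(-12) + 20) = 41*(960 + 20) = 41*980 = 40180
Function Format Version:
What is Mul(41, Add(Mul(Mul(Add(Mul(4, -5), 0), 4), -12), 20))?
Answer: 40180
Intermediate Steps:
Mul(41, Add(Mul(Mul(Add(Mul(4, -5), 0), 4), -12), 20)) = Mul(41, Add(Mul(Mul(Add(-20, 0), 4), -12), 20)) = Mul(41, Add(Mul(Mul(-20, 4), -12), 20)) = Mul(41, Add(Mul(-80, -12), 20)) = Mul(41, Add(960, 20)) = Mul(41, 980) = 40180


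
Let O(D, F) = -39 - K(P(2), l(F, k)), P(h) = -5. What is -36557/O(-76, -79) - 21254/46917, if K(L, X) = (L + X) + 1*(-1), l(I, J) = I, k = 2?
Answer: -1716122453/2158182 ≈ -795.17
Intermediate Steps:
K(L, X) = -1 + L + X (K(L, X) = (L + X) - 1 = -1 + L + X)
O(D, F) = -33 - F (O(D, F) = -39 - (-1 - 5 + F) = -39 - (-6 + F) = -39 + (6 - F) = -33 - F)
-36557/O(-76, -79) - 21254/46917 = -36557/(-33 - 1*(-79)) - 21254/46917 = -36557/(-33 + 79) - 21254*1/46917 = -36557/46 - 21254/46917 = -1716122453/2158182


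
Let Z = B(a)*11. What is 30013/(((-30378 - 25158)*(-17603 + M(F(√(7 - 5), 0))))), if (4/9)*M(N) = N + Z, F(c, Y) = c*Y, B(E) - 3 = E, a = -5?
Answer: 30013/980349240 ≈ 3.0615e-5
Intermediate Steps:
B(E) = 3 + E
F(c, Y) = Y*c
Z = -22 (Z = (3 - 5)*11 = -2*11 = -22)
M(N) = -99/2 + 9*N/4 (M(N) = 9*(N - 22)/4 = 9*(-22 + N)/4 = -99/2 + 9*N/4)
30013/(((-30378 - 25158)*(-17603 + M(F(√(7 - 5), 0))))) = 30013/(((-30378 - 25158)*(-17603 + (-99/2 + 9*(0*√(7 - 5))/4)))) = 30013/((-55536*(-17603 + (-99/2 + 9*(0*√2)/4)))) = 30013/((-55536*(-17603 + (-99/2 + (9/4)*0)))) = 30013/((-55536*(-17603 + (-99/2 + 0)))) = 30013/((-55536*(-17603 - 99/2))) = 30013/((-55536*(-35305/2))) = 30013/980349240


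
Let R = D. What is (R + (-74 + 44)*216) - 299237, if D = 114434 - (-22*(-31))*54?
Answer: -228111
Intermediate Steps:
D = 77606 (D = 114434 - 682*54 = 114434 - 1*36828 = 114434 - 36828 = 77606)
R = 77606
(R + (-74 + 44)*216) - 299237 = (77606 + (-74 + 44)*216) - 299237 = (77606 - 30*216) - 299237 = (77606 - 6480) - 299237 = 71126 - 299237 = -228111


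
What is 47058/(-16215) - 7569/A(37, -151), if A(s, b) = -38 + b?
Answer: 183313/4935 ≈ 37.146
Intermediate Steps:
47058/(-16215) - 7569/A(37, -151) = 47058/(-16215) - 7569/(-38 - 151) = 47058*(-1/16215) - 7569/(-189) = -682/235 - 7569*(-1/189) = -682/235 + 841/21 = 183313/4935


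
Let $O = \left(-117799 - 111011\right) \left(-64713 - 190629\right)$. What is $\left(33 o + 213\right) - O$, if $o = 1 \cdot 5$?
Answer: $-58424802642$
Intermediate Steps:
$o = 5$
$O = 58424803020$ ($O = \left(-117799 - 111011\right) \left(-255342\right) = \left(-228810\right) \left(-255342\right) = 58424803020$)
$\left(33 o + 213\right) - O = \left(33 \cdot 5 + 213\right) - 58424803020 = \left(165 + 213\right) - 58424803020 = 378 - 58424803020 = -58424802642$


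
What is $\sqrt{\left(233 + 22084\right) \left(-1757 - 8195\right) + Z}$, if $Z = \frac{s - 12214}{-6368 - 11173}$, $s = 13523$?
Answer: $\frac{i \sqrt{7592981969561897}}{5847} \approx 14903.0 i$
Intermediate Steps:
$Z = - \frac{1309}{17541}$ ($Z = \frac{13523 - 12214}{-6368 - 11173} = \frac{1309}{-17541} = 1309 \left(- \frac{1}{17541}\right) = - \frac{1309}{17541} \approx -0.074625$)
$\sqrt{\left(233 + 22084\right) \left(-1757 - 8195\right) + Z} = \sqrt{\left(233 + 22084\right) \left(-1757 - 8195\right) - \frac{1309}{17541}} = \sqrt{22317 \left(-9952\right) - \frac{1309}{17541}} = \sqrt{-222098784 - \frac{1309}{17541}} = \sqrt{- \frac{3895834771453}{17541}} = \frac{i \sqrt{7592981969561897}}{5847}$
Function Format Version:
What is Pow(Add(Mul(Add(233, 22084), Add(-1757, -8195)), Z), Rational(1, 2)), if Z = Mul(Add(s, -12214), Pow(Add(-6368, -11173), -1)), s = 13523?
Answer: Mul(Rational(1, 5847), I, Pow(7592981969561897, Rational(1, 2))) ≈ Mul(14903., I)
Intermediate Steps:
Z = Rational(-1309, 17541) (Z = Mul(Add(13523, -12214), Pow(Add(-6368, -11173), -1)) = Mul(1309, Pow(-17541, -1)) = Mul(1309, Rational(-1, 17541)) = Rational(-1309, 17541) ≈ -0.074625)
Pow(Add(Mul(Add(233, 22084), Add(-1757, -8195)), Z), Rational(1, 2)) = Pow(Add(Mul(Add(233, 22084), Add(-1757, -8195)), Rational(-1309, 17541)), Rational(1, 2)) = Pow(Add(Mul(22317, -9952), Rational(-1309, 17541)), Rational(1, 2)) = Pow(Add(-222098784, Rational(-1309, 17541)), Rational(1, 2)) = Pow(Rational(-3895834771453, 17541), Rational(1, 2)) = Mul(Rational(1, 5847), I, Pow(7592981969561897, Rational(1, 2)))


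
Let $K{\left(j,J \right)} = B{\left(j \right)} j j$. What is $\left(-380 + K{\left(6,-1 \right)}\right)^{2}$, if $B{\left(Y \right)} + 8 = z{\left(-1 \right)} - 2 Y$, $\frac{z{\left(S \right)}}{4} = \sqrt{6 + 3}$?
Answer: $446224$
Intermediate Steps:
$z{\left(S \right)} = 12$ ($z{\left(S \right)} = 4 \sqrt{6 + 3} = 4 \sqrt{9} = 4 \cdot 3 = 12$)
$B{\left(Y \right)} = 4 - 2 Y$ ($B{\left(Y \right)} = -8 - \left(-12 + 2 Y\right) = 4 - 2 Y$)
$K{\left(j,J \right)} = j^{2} \left(4 - 2 j\right)$ ($K{\left(j,J \right)} = \left(4 - 2 j\right) j j = j \left(4 - 2 j\right) j = j^{2} \left(4 - 2 j\right)$)
$\left(-380 + K{\left(6,-1 \right)}\right)^{2} = \left(-380 + 2 \cdot 6^{2} \left(2 - 6\right)\right)^{2} = \left(-380 + 2 \cdot 36 \left(2 - 6\right)\right)^{2} = \left(-380 + 2 \cdot 36 \left(-4\right)\right)^{2} = \left(-380 - 288\right)^{2} = \left(-668\right)^{2} = 446224$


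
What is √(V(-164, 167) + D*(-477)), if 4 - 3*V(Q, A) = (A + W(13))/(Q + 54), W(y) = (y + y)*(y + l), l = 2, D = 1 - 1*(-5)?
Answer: I*√311342790/330 ≈ 53.469*I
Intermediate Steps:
D = 6 (D = 1 + 5 = 6)
W(y) = 2*y*(2 + y) (W(y) = (y + y)*(y + 2) = (2*y)*(2 + y) = 2*y*(2 + y))
V(Q, A) = 4/3 - (390 + A)/(3*(54 + Q)) (V(Q, A) = 4/3 - (A + 2*13*(2 + 13))/(3*(Q + 54)) = 4/3 - (A + 2*13*15)/(3*(54 + Q)) = 4/3 - (A + 390)/(3*(54 + Q)) = 4/3 - (390 + A)/(3*(54 + Q)))
√(V(-164, 167) + D*(-477)) = √((-174 - 1*167 + 4*(-164))/(3*(54 - 164)) + 6*(-477)) = √((⅓)*(-174 - 167 - 656)/(-110) - 2862) = √((⅓)*(-1/110)*(-997) - 2862) = √(997/330 - 2862) = √(-943463/330) = I*√311342790/330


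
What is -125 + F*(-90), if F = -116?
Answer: 10315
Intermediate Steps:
-125 + F*(-90) = -125 - 116*(-90) = -125 + 10440 = 10315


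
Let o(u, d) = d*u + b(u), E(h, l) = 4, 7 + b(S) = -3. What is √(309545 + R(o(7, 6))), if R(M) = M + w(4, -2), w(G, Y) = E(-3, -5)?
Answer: √309581 ≈ 556.40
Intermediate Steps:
b(S) = -10 (b(S) = -7 - 3 = -10)
w(G, Y) = 4
o(u, d) = -10 + d*u (o(u, d) = d*u - 10 = -10 + d*u)
R(M) = 4 + M (R(M) = M + 4 = 4 + M)
√(309545 + R(o(7, 6))) = √(309545 + (4 + (-10 + 6*7))) = √(309545 + (4 + (-10 + 42))) = √(309545 + (4 + 32)) = √(309545 + 36) = √309581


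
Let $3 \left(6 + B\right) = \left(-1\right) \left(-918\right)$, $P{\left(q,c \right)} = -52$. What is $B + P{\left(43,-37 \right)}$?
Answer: $248$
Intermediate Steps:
$B = 300$ ($B = -6 + \frac{\left(-1\right) \left(-918\right)}{3} = -6 + \frac{1}{3} \cdot 918 = -6 + 306 = 300$)
$B + P{\left(43,-37 \right)} = 300 - 52 = 248$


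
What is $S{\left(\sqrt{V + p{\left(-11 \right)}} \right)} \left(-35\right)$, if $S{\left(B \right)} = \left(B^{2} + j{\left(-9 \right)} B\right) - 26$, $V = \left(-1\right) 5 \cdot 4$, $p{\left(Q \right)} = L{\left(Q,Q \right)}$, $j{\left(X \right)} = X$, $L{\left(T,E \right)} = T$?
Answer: $1995 + 315 i \sqrt{31} \approx 1995.0 + 1753.8 i$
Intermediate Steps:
$p{\left(Q \right)} = Q$
$V = -20$ ($V = \left(-5\right) 4 = -20$)
$S{\left(B \right)} = -26 + B^{2} - 9 B$ ($S{\left(B \right)} = \left(B^{2} - 9 B\right) - 26 = -26 + B^{2} - 9 B$)
$S{\left(\sqrt{V + p{\left(-11 \right)}} \right)} \left(-35\right) = \left(-26 + \left(\sqrt{-20 - 11}\right)^{2} - 9 \sqrt{-20 - 11}\right) \left(-35\right) = \left(-26 + \left(\sqrt{-31}\right)^{2} - 9 \sqrt{-31}\right) \left(-35\right) = \left(-26 + \left(i \sqrt{31}\right)^{2} - 9 i \sqrt{31}\right) \left(-35\right) = \left(-26 - 31 - 9 i \sqrt{31}\right) \left(-35\right) = \left(-57 - 9 i \sqrt{31}\right) \left(-35\right) = 1995 + 315 i \sqrt{31}$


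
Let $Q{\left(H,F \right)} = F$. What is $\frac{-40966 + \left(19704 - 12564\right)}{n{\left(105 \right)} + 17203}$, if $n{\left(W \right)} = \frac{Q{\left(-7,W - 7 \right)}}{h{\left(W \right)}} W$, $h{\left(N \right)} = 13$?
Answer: $- \frac{439738}{233929} \approx -1.8798$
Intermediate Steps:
$n{\left(W \right)} = W \left(- \frac{7}{13} + \frac{W}{13}\right)$ ($n{\left(W \right)} = \frac{W - 7}{13} W = \left(-7 + W\right) \frac{1}{13} W = \left(- \frac{7}{13} + \frac{W}{13}\right) W = W \left(- \frac{7}{13} + \frac{W}{13}\right)$)
$\frac{-40966 + \left(19704 - 12564\right)}{n{\left(105 \right)} + 17203} = \frac{-40966 + \left(19704 - 12564\right)}{\frac{1}{13} \cdot 105 \left(-7 + 105\right) + 17203} = \frac{-40966 + 7140}{\frac{1}{13} \cdot 105 \cdot 98 + 17203} = - \frac{33826}{\frac{10290}{13} + 17203} = - \frac{33826}{\frac{233929}{13}} = \left(-33826\right) \frac{13}{233929} = - \frac{439738}{233929}$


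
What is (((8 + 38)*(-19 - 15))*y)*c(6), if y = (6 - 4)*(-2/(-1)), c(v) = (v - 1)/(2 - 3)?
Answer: 31280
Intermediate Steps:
c(v) = 1 - v (c(v) = (-1 + v)/(-1) = (-1 + v)*(-1) = 1 - v)
y = 4 (y = 2*(-2*(-1)) = 2*2 = 4)
(((8 + 38)*(-19 - 15))*y)*c(6) = (((8 + 38)*(-19 - 15))*4)*(1 - 1*6) = ((46*(-34))*4)*(1 - 6) = -1564*4*(-5) = -6256*(-5) = 31280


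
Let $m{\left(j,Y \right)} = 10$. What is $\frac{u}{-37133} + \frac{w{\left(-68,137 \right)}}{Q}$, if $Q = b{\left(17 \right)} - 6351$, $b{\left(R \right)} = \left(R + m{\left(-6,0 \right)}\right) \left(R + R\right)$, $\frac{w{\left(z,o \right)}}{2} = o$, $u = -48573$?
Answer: $\frac{253722667}{201743589} \approx 1.2576$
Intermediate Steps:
$w{\left(z,o \right)} = 2 o$
$b{\left(R \right)} = 2 R \left(10 + R\right)$ ($b{\left(R \right)} = \left(R + 10\right) \left(R + R\right) = \left(10 + R\right) 2 R = 2 R \left(10 + R\right)$)
$Q = -5433$ ($Q = 2 \cdot 17 \left(10 + 17\right) - 6351 = 2 \cdot 17 \cdot 27 - 6351 = 918 - 6351 = -5433$)
$\frac{u}{-37133} + \frac{w{\left(-68,137 \right)}}{Q} = - \frac{48573}{-37133} + \frac{2 \cdot 137}{-5433} = \left(-48573\right) \left(- \frac{1}{37133}\right) + 274 \left(- \frac{1}{5433}\right) = \frac{48573}{37133} - \frac{274}{5433} = \frac{253722667}{201743589}$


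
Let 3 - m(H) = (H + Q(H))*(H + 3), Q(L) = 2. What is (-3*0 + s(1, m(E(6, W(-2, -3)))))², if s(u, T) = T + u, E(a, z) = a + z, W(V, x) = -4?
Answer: 256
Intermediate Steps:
m(H) = 3 - (2 + H)*(3 + H) (m(H) = 3 - (H + 2)*(H + 3) = 3 - (2 + H)*(3 + H))
(-3*0 + s(1, m(E(6, W(-2, -3)))))² = (-3*0 + ((-3 - (6 - 4)² - 5*(6 - 4)) + 1))² = (0 + ((-3 - 1*2² - 5*2) + 1))² = (0 + ((-3 - 1*4 - 10) + 1))² = (0 + ((-3 - 4 - 10) + 1))² = (0 + (-17 + 1))² = (0 - 16)² = (-16)² = 256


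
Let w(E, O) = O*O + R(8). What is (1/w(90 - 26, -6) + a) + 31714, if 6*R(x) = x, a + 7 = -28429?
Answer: 367139/112 ≈ 3278.0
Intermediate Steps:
a = -28436 (a = -7 - 28429 = -28436)
R(x) = x/6
w(E, O) = 4/3 + O² (w(E, O) = O*O + (⅙)*8 = O² + 4/3 = 4/3 + O²)
(1/w(90 - 26, -6) + a) + 31714 = (1/(4/3 + (-6)²) - 28436) + 31714 = (1/(4/3 + 36) - 28436) + 31714 = (1/(112/3) - 28436) + 31714 = (3/112 - 28436) + 31714 = -3184829/112 + 31714 = 367139/112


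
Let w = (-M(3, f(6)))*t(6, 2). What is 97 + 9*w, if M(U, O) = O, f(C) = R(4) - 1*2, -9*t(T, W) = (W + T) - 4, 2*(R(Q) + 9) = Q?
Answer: 61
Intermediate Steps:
R(Q) = -9 + Q/2
t(T, W) = 4/9 - T/9 - W/9 (t(T, W) = -((W + T) - 4)/9 = -((T + W) - 4)/9 = -(-4 + T + W)/9 = 4/9 - T/9 - W/9)
f(C) = -9 (f(C) = (-9 + (½)*4) - 1*2 = (-9 + 2) - 2 = -7 - 2 = -9)
w = -4 (w = (-1*(-9))*(4/9 - ⅑*6 - ⅑*2) = 9*(4/9 - ⅔ - 2/9) = 9*(-4/9) = -4)
97 + 9*w = 97 + 9*(-4) = 97 - 36 = 61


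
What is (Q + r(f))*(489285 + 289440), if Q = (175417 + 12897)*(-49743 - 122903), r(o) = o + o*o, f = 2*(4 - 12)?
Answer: -25317641346399900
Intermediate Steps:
f = -16 (f = 2*(-8) = -16)
r(o) = o + o²
Q = -32511658844 (Q = 188314*(-172646) = -32511658844)
(Q + r(f))*(489285 + 289440) = (-32511658844 - 16*(1 - 16))*(489285 + 289440) = (-32511658844 - 16*(-15))*778725 = (-32511658844 + 240)*778725 = -32511658604*778725 = -25317641346399900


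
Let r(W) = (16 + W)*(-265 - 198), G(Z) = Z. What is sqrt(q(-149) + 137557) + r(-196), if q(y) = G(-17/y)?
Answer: 83340 + sqrt(3053905490)/149 ≈ 83711.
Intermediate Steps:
q(y) = -17/y
r(W) = -7408 - 463*W (r(W) = (16 + W)*(-463) = -7408 - 463*W)
sqrt(q(-149) + 137557) + r(-196) = sqrt(-17/(-149) + 137557) + (-7408 - 463*(-196)) = sqrt(-17*(-1/149) + 137557) + (-7408 + 90748) = sqrt(17/149 + 137557) + 83340 = sqrt(20496010/149) + 83340 = sqrt(3053905490)/149 + 83340 = 83340 + sqrt(3053905490)/149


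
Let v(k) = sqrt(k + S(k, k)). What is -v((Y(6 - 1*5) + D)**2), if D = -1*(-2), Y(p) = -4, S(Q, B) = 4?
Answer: -2*sqrt(2) ≈ -2.8284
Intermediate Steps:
D = 2
v(k) = sqrt(4 + k) (v(k) = sqrt(k + 4) = sqrt(4 + k))
-v((Y(6 - 1*5) + D)**2) = -sqrt(4 + (-4 + 2)**2) = -sqrt(4 + (-2)**2) = -sqrt(4 + 4) = -sqrt(8) = -2*sqrt(2)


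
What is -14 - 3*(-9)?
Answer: 13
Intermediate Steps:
-14 - 3*(-9) = -14 + 27 = 13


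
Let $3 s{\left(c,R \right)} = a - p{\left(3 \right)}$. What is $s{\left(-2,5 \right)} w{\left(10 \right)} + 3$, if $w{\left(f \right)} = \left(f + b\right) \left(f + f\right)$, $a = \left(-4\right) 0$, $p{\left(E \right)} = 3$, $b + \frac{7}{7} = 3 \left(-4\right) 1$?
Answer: $63$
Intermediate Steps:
$b = -13$ ($b = -1 + 3 \left(-4\right) 1 = -1 - 12 = -13$)
$a = 0$
$w{\left(f \right)} = 2 f \left(-13 + f\right)$ ($w{\left(f \right)} = \left(f - 13\right) \left(f + f\right) = \left(-13 + f\right) 2 f = 2 f \left(-13 + f\right)$)
$s{\left(c,R \right)} = -1$ ($s{\left(c,R \right)} = \frac{0 - 3}{3} = \frac{1}{3} \left(-3\right) = -1$)
$s{\left(-2,5 \right)} w{\left(10 \right)} + 3 = - 2 \cdot 10 \left(-13 + 10\right) + 3 = - 2 \cdot 10 \left(-3\right) + 3 = \left(-1\right) \left(-60\right) + 3 = 60 + 3 = 63$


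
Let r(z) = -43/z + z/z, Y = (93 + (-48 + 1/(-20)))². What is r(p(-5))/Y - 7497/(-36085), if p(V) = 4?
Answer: 845478771/4166276155 ≈ 0.20293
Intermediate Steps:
Y = 808201/400 (Y = (93 + (-48 - 1/20))² = (93 - 961/20)² = (899/20)² = 808201/400 ≈ 2020.5)
r(z) = 1 - 43/z (r(z) = -43/z + 1 = 1 - 43/z)
r(p(-5))/Y - 7497/(-36085) = ((-43 + 4)/4)/(808201/400) - 7497/(-36085) = ((¼)*(-39))*(400/808201) - 7497*(-1/36085) = -39/4*400/808201 + 1071/5155 = -3900/808201 + 1071/5155 = 845478771/4166276155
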